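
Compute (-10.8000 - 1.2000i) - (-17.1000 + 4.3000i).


Real: -10.8 + 17.1 = 6.3
Imag: -1.2 - 4.3 = -5.5

6.3000 - 5.5000i


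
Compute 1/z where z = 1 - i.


|z|^2 = 1+1 = 2
1/z = (1 + 1i)/2

1/z = 0.5000 + 0.5000i


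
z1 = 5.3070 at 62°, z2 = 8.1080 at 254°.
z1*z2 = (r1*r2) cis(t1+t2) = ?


r = 5.3070 * 8.1080 = 43.0292
theta = 62° + 254° = 316° = 316° (mod 360)

43.0292 cis(316°)


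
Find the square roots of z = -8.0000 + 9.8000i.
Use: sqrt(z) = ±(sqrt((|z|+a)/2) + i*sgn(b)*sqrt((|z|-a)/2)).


|z| = sqrt(64+96.04) = 12.6507
sqrt((|z|+a)/2) = sqrt((12.6507+(-8))/2) = sqrt(2.3253) = 1.5249
sqrt((|z|-a)/2) = sqrt((12.6507-(-8))/2) = sqrt(10.3253) = 3.2133

±(1.5249 + 3.2133i) i.e. 1.5249 + 3.2133i and -1.5249 - 3.2133i


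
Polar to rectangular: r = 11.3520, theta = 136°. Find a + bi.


a = 11.3520*cos(136°) = 11.3520*(-0.71934) = -8.1659
b = 11.3520*sin(136°) = 11.3520*0.69466 = 7.8858

-8.1659 + 7.8858i


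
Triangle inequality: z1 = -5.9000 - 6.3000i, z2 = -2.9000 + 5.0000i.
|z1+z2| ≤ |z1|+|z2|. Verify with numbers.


|z1| = sqrt((-5.9)^2 + (-6.3)^2) = sqrt(74.5) = 8.6313
|z2| = sqrt((-2.9)^2 + 5^2) = sqrt(33.41) = 5.7801
z1+z2 = -8.8000 - 1.3000i
|z1+z2| = sqrt(79.13) = 8.8955
|z1|+|z2| = 8.6313 + 5.7801 = 14.4114

|z1+z2| = 8.8955 ≤ |z1|+|z2| = 14.4114 (verified)


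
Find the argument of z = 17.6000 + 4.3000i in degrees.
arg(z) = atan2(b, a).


Re = 17.6, Im = 4.3
arg = atan2(4.3, 17.6) = 13.7294 degrees

arg(z) = 13.7294 degrees


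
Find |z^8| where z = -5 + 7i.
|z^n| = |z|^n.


|z| = sqrt(25+49) = sqrt(74) = 8.6023
|z^8| = |z|^8 = (sqrt(74))^8 = 74^4 = 29986576

|z^8| = 29986576


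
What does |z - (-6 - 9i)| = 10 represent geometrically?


|z - z0| = r is a circle with center z0 and radius r.
Center = (-6, -9), radius = 10

Circle with center (-6, -9) and radius 10


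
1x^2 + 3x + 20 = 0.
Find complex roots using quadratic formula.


disc = 3^2 - 4*1*20 = 9 - 80 = -71
sqrt(|disc|) = sqrt(71) = 8.4261
Real part = -3/(2*1) = -1.5000
Imag part = 8.4261/(2*1) = 4.2131

-1.5000 ± 4.2131i


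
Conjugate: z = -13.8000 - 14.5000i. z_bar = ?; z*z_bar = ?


z_bar = -13.8000 + 14.5000i
z*z_bar = (-13.8)^2 + (-14.5)^2 = 190.44 + 210.25 = 400.69

z_bar = -13.8000 + 14.5000i, z*z_bar = 400.69


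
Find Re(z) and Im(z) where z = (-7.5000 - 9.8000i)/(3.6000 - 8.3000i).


Multiply by conjugate: (-7.5000 - 9.8000i)(3.6000 + 8.3000i) / (3.6^2 + (-8.3)^2)
Numerator real = -7.5*3.6 - (9.8)*(-8.3) = 54.34
Numerator imag = -9.8*3.6 - (-7.5)*(-8.3) = -97.53
Denominator = 81.85
Re(z) = 54.34/81.85 = 0.6639
Im(z) = -97.53/81.85 = -1.1916

Re(z) = 0.6639, Im(z) = -1.1916


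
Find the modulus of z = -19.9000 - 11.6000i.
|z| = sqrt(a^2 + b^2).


|z| = sqrt((-19.9)^2 + (-11.6)^2) = sqrt(396.01 + 134.56) = sqrt(530.57) = 23.0341

|z| = 23.0341


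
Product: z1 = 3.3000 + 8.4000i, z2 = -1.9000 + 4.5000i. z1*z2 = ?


Real = 3.3*(-1.9) - 8.4*4.5 = -6.27 - 37.8 = -44.07
Imag = 3.3*4.5 - (1.9)*8.4 = 14.85 - (15.96) = -1.11

-44.0700 - 1.1100i


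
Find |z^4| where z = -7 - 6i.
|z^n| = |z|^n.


|z| = sqrt(49+36) = sqrt(85) = 9.2195
|z^4| = |z|^4 = (sqrt(85))^4 = 85^2 = 7225

|z^4| = 7225


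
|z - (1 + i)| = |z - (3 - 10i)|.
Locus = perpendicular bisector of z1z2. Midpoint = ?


Equal distances means the locus is the perpendicular bisector of z1 and z2.
Midpoint = ((1+3)/2, (1+(-10))/2) = (2.0000, -4.5000)

Perpendicular bisector through (2.0000, -4.5000)


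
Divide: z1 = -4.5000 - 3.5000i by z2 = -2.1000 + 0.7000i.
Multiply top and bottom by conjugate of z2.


Conjugate of z2 = -2.1000 - 0.7000i
Numerator: (-4.5000 - 3.5000i)(-2.1000 - 0.7000i) = 7.0000 + 10.5000i
Denominator: (-2.1)^2 + 0.7^2 = 4.9
Result = (7.0000 + 10.5000i)/4.9

1.4286 + 2.1429i


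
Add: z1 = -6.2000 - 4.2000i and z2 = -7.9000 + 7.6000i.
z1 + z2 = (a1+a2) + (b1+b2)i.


Real: -6.2 - 7.9 = -14.1
Imag: -4.2 + 7.6 = 3.4

-14.1000 + 3.4000i


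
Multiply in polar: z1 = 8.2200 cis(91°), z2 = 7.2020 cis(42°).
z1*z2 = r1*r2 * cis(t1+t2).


r = 8.2200 * 7.2020 = 59.2004
theta = 91° + 42° = 133° = 133° (mod 360)

59.2004 cis(133°)


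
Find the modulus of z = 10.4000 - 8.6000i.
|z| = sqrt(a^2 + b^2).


|z| = sqrt(10.4^2 + (-8.6)^2) = sqrt(108.16 + 73.96) = sqrt(182.12) = 13.4952

|z| = 13.4952


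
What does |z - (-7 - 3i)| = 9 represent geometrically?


|z - z0| = r is a circle with center z0 and radius r.
Center = (-7, -3), radius = 9

Circle with center (-7, -3) and radius 9


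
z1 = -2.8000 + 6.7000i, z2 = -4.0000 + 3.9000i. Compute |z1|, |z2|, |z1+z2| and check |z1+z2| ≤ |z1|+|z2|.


|z1| = sqrt((-2.8)^2 + 6.7^2) = sqrt(52.73) = 7.2615
|z2| = sqrt((-4)^2 + 3.9^2) = sqrt(31.21) = 5.5866
z1+z2 = -6.8000 + 10.6000i
|z1+z2| = sqrt(158.6) = 12.5936
|z1|+|z2| = 7.2615 + 5.5866 = 12.8481

|z1+z2| = 12.5936 ≤ |z1|+|z2| = 12.8481 (verified)


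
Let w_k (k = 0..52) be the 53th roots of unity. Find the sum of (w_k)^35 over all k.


The roots are w_k = w^k with w = e^(2*pi*i/53), and (w^k)^35 = (w^35)^k.
So S = 1 + u + u^2 + ... + u^(52) with u = w^35.
35 = 0*53 + 35, so 35 is not a multiple of 53: u = w^35 ≠ 1 (w is a primitive 53th root), while u^53 = (w^53)^35 = 1.
Geometric series: S = (1 - u^53)/(1 - u) = (1 - 1)/(1 - u) = 0

S = 0


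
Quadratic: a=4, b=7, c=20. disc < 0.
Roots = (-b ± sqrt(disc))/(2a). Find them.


disc = 7^2 - 4*4*20 = 49 - 320 = -271
sqrt(|disc|) = sqrt(271) = 16.4621
Real part = -7/(2*4) = -0.8750
Imag part = 16.4621/(2*4) = 2.0578

-0.8750 ± 2.0578i


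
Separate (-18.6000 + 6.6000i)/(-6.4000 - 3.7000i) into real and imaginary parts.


Multiply by conjugate: (-18.6000 + 6.6000i)(-6.4000 + 3.7000i) / ((-6.4)^2 + (-3.7)^2)
Numerator real = -18.6*(-6.4) + 6.6*(-3.7) = 94.62
Numerator imag = 6.6*(-6.4) - (-18.6)*(-3.7) = -111.06
Denominator = 54.65
Re(z) = 94.62/54.65 = 1.7314
Im(z) = -111.06/54.65 = -2.0322

Re(z) = 1.7314, Im(z) = -2.0322


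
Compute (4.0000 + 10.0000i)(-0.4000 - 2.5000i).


Real = 4*(-0.4) - 10*(-2.5) = -1.6 - (-25) = 23.4
Imag = 4*(-2.5) - (0.4)*10 = -10 - (4) = -14

23.4000 - 14.0000i


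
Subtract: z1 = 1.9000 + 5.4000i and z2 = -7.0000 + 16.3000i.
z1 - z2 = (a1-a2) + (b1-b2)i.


Real: 1.9 + 7 = 8.9
Imag: 5.4 - 16.3 = -10.9

8.9000 - 10.9000i


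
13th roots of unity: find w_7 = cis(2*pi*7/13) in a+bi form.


Angle = 360*7/13 = 193.8462°
a = cos(193.8462°) = -0.9709
b = sin(193.8462°) = -0.2393

-0.9709 - 0.2393i


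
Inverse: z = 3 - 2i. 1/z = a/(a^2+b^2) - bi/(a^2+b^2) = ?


|z|^2 = 9+4 = 13
1/z = (3 + 2i)/13

1/z = 0.2308 + 0.1538i


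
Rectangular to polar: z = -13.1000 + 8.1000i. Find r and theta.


r = sqrt(171.61+65.61) = sqrt(237.22) = 15.4019
theta = atan2(8.1, -13.1) = 148.2706 degrees

r = 15.4019, theta = 148.2706 degrees


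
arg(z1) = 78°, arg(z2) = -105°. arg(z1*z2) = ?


arg(z1*z2) = 78° - 105° = -27°
Normalized to (-180°, 180°]: -27°

-27°


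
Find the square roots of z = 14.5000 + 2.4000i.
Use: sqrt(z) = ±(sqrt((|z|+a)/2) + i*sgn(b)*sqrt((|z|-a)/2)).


|z| = sqrt(210.25+5.76) = 14.6973
sqrt((|z|+a)/2) = sqrt((14.6973+14.5)/2) = sqrt(14.5986) = 3.8208
sqrt((|z|-a)/2) = sqrt((14.6973-14.5)/2) = sqrt(0.0986) = 0.3141

±(3.8208 + 0.3141i) i.e. 3.8208 + 0.3141i and -3.8208 - 0.3141i


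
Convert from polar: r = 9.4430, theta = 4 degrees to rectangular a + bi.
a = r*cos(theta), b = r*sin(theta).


a = 9.4430*cos(4°) = 9.4430*0.99756 = 9.4200
b = 9.4430*sin(4°) = 9.4430*0.06976 = 0.6587

9.4200 + 0.6587i


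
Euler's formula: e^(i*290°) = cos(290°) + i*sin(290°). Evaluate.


cos(290°) = 0.3420
sin(290°) = -0.9397

e^(i*290°) = 0.3420 - 0.9397i


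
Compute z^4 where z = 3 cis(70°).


r^4 = 3^4 = 81
n*theta = 4*70° = 280° = 280° (mod 360)
a = 81*cos(280°) = 14.0655
b = 81*sin(280°) = -79.7694

81 cis(280°) = 14.0655 - 79.7694i


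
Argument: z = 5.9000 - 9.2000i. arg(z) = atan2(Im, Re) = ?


Re = 5.9, Im = -9.2
arg = atan2(-9.2, 5.9) = -57.3278 degrees

arg(z) = -57.3278 degrees


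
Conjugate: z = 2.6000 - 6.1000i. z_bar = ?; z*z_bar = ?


z_bar = 2.6000 + 6.1000i
z*z_bar = 2.6^2 + (-6.1)^2 = 6.76 + 37.21 = 43.97

z_bar = 2.6000 + 6.1000i, z*z_bar = 43.97


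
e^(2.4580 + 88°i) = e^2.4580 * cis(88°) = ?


e^2.4580 = 11.6814
cos(88°) = 0.0349
sin(88°) = 0.99939
Real = 11.6814*0.0349 = 0.4077
Imag = 11.6814*0.99939 = 11.6743

0.4077 + 11.6743i


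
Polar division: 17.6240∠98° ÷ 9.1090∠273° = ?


r = 17.6240 / 9.1090 = 1.9348
theta = 98° - 273° = -175° = 185° (mod 360)

1.9348 cis(185°)


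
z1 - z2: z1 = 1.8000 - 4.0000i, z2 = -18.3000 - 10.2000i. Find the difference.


Real: 1.8 + 18.3 = 20.1
Imag: -4 + 10.2 = 6.2

20.1000 + 6.2000i


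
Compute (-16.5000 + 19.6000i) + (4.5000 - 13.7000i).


Real: -16.5 + 4.5 = -12
Imag: 19.6 - 13.7 = 5.9

-12.0000 + 5.9000i


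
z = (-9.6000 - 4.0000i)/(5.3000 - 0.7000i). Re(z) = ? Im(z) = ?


Multiply by conjugate: (-9.6000 - 4.0000i)(5.3000 + 0.7000i) / (5.3^2 + (-0.7)^2)
Numerator real = -9.6*5.3 - (4)*(-0.7) = -48.08
Numerator imag = -4*5.3 - (-9.6)*(-0.7) = -27.92
Denominator = 28.58
Re(z) = -48.08/28.58 = -1.6823
Im(z) = -27.92/28.58 = -0.9769

Re(z) = -1.6823, Im(z) = -0.9769


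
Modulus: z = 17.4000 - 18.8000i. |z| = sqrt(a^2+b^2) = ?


|z| = sqrt(17.4^2 + (-18.8)^2) = sqrt(302.76 + 353.44) = sqrt(656.2) = 25.6164

|z| = 25.6164


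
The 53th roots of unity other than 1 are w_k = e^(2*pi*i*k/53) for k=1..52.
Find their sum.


With w = e^(2*pi*i/53), all 53 of the 53th roots of unity w^0 = 1, w, ..., w^(52) sum to 0: 1 + w + ... + w^(52) = (1 - w^53)/(1 - w) = 0 since w^53 = 1, w ≠ 1.
Removing the root 1: w + w^2 + ... + w^(52) = 0 - 1 = -1

Sum = -1


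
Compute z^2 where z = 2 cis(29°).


r^2 = 2^2 = 4
n*theta = 2*29° = 58° = 58° (mod 360)
a = 4*cos(58°) = 2.1197
b = 4*sin(58°) = 3.3922

4 cis(58°) = 2.1197 + 3.3922i


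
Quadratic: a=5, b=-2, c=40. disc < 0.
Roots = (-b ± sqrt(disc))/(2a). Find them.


disc = (-2)^2 - 4*5*40 = 4 - 800 = -796
sqrt(|disc|) = sqrt(796) = 28.2135
Real part = 2/(2*5) = 0.2000
Imag part = 28.2135/(2*5) = 2.8213

0.2000 ± 2.8213i


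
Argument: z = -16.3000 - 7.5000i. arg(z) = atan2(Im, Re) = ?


Re = -16.3, Im = -7.5
arg = atan2(-7.5, -16.3) = -155.2918 degrees

arg(z) = -155.2918 degrees


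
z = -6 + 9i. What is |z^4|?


|z| = sqrt(36+81) = sqrt(117) = 10.8167
|z^4| = |z|^4 = (sqrt(117))^4 = 117^2 = 13689

|z^4| = 13689


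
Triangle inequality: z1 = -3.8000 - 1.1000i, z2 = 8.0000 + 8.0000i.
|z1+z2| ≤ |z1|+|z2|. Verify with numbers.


|z1| = sqrt((-3.8)^2 + (-1.1)^2) = sqrt(15.65) = 3.9560
|z2| = sqrt(8^2 + 8^2) = sqrt(128) = 11.3137
z1+z2 = 4.2000 + 6.9000i
|z1+z2| = sqrt(65.25) = 8.0777
|z1|+|z2| = 3.9560 + 11.3137 = 15.2697

|z1+z2| = 8.0777 ≤ |z1|+|z2| = 15.2697 (verified)


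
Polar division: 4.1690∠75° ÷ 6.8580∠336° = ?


r = 4.1690 / 6.8580 = 0.6079
theta = 75° - 336° = -261° = 99° (mod 360)

0.6079 cis(99°)


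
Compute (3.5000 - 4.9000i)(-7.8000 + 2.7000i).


Real = 3.5*(-7.8) - (-4.9)*2.7 = -27.3 - (-13.23) = -14.07
Imag = 3.5*2.7 - (7.8)*(-4.9) = 9.45 + 38.22 = 47.67

-14.0700 + 47.6700i


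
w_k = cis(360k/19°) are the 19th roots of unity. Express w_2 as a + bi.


Angle = 360*2/19 = 37.8947°
a = cos(37.8947°) = 0.7891
b = sin(37.8947°) = 0.6142

0.7891 + 0.6142i


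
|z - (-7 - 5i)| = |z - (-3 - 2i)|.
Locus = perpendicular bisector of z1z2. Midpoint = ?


Equal distances means the locus is the perpendicular bisector of z1 and z2.
Midpoint = ((-7+(-3))/2, (-5+(-2))/2) = (-5.0000, -3.5000)

Perpendicular bisector through (-5.0000, -3.5000)


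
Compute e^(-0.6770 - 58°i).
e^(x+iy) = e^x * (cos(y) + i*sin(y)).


e^-0.6770 = 0.5081
cos(-58°) = 0.52992
sin(-58°) = -0.848
Real = 0.5081*0.52992 = 0.2693
Imag = 0.5081*(-0.848) = -0.4309

0.2693 - 0.4309i


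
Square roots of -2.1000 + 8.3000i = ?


|z| = sqrt(4.41+68.89) = 8.5615
sqrt((|z|+a)/2) = sqrt((8.5615+(-2.1))/2) = sqrt(3.2308) = 1.7974
sqrt((|z|-a)/2) = sqrt((8.5615-(-2.1))/2) = sqrt(5.3308) = 2.3088

±(1.7974 + 2.3088i) i.e. 1.7974 + 2.3088i and -1.7974 - 2.3088i


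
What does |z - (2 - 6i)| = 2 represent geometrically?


|z - z0| = r is a circle with center z0 and radius r.
Center = (2, -6), radius = 2

Circle with center (2, -6) and radius 2


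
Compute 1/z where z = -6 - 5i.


|z|^2 = 36+25 = 61
1/z = (-6 + 5i)/61

1/z = -0.0984 + 0.0820i


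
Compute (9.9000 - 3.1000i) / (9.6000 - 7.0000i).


Conjugate of z2 = 9.6000 + 7.0000i
Numerator: (9.9000 - 3.1000i)(9.6000 + 7.0000i) = 116.7400 + 39.5400i
Denominator: 9.6^2 + (-7)^2 = 141.16
Result = (116.7400 + 39.5400i)/141.16

0.8270 + 0.2801i


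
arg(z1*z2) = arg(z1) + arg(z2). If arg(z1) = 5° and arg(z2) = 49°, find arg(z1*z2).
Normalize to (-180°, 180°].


arg(z1*z2) = 5° + 49° = 54°
Normalized to (-180°, 180°]: 54°

54°


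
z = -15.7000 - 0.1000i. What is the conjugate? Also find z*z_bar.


z_bar = -15.7000 + 0.1000i
z*z_bar = (-15.7)^2 + (-0.1)^2 = 246.49 + 0.01 = 246.5

z_bar = -15.7000 + 0.1000i, z*z_bar = 246.5


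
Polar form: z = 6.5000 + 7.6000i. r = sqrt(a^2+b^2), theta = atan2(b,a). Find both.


r = sqrt(42.25+57.76) = sqrt(100.01) = 10.0005
theta = atan2(7.6, 6.5) = 49.4608 degrees

r = 10.0005, theta = 49.4608 degrees


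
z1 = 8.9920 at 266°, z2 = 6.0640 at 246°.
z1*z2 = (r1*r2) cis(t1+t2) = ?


r = 8.9920 * 6.0640 = 54.5275
theta = 266° + 246° = 512° = 152° (mod 360)

54.5275 cis(152°)


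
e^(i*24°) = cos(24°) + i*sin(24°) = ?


cos(24°) = 0.9135
sin(24°) = 0.4067

e^(i*24°) = 0.9135 + 0.4067i


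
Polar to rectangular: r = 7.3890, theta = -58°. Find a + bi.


a = 7.3890*cos(-58°) = 7.3890*0.52992 = 3.9156
b = 7.3890*sin(-58°) = 7.3890*(-0.84805) = -6.2662

3.9156 - 6.2662i


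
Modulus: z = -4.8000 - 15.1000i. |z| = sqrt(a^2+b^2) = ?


|z| = sqrt((-4.8)^2 + (-15.1)^2) = sqrt(23.04 + 228.01) = sqrt(251.05) = 15.8446

|z| = 15.8446


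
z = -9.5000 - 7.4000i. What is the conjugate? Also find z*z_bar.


z_bar = -9.5000 + 7.4000i
z*z_bar = (-9.5)^2 + (-7.4)^2 = 90.25 + 54.76 = 145.01

z_bar = -9.5000 + 7.4000i, z*z_bar = 145.01


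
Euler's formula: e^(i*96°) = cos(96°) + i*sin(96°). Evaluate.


cos(96°) = -0.1045
sin(96°) = 0.9945

e^(i*96°) = -0.1045 + 0.9945i


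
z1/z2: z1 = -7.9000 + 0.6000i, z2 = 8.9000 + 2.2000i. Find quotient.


Conjugate of z2 = 8.9000 - 2.2000i
Numerator: (-7.9000 + 0.6000i)(8.9000 - 2.2000i) = -68.9900 + 22.7200i
Denominator: 8.9^2 + 2.2^2 = 84.05
Result = (-68.9900 + 22.7200i)/84.05

-0.8208 + 0.2703i


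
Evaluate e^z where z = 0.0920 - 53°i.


e^0.0920 = 1.0964
cos(-53°) = 0.6018
sin(-53°) = -0.7986
Real = 1.0964*0.6018 = 0.6598
Imag = 1.0964*(-0.7986) = -0.8756

0.6598 - 0.8756i


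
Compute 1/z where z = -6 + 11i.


|z|^2 = 36+121 = 157
1/z = (-6 - 11i)/157

1/z = -0.0382 - 0.0701i


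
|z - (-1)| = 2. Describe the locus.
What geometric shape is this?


|z - z0| = r is a circle with center z0 and radius r.
Center = (-1, 0), radius = 2

Circle with center (-1, 0) and radius 2


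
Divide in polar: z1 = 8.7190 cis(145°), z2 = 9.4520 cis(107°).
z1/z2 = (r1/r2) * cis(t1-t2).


r = 8.7190 / 9.4520 = 0.9225
theta = 145° - 107° = 38° = 38° (mod 360)

0.9225 cis(38°)


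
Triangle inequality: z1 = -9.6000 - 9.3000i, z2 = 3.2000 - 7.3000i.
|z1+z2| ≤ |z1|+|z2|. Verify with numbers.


|z1| = sqrt((-9.6)^2 + (-9.3)^2) = sqrt(178.65) = 13.3660
|z2| = sqrt(3.2^2 + (-7.3)^2) = sqrt(63.53) = 7.9706
z1+z2 = -6.4000 - 16.6000i
|z1+z2| = sqrt(316.52) = 17.7910
|z1|+|z2| = 13.3660 + 7.9706 = 21.3366

|z1+z2| = 17.7910 ≤ |z1|+|z2| = 21.3366 (verified)


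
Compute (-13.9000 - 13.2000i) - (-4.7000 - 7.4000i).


Real: -13.9 + 4.7 = -9.2
Imag: -13.2 + 7.4 = -5.8

-9.2000 - 5.8000i


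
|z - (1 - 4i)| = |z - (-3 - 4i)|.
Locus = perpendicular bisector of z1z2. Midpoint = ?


Equal distances means the locus is the perpendicular bisector of z1 and z2.
Midpoint = ((1+(-3))/2, (-4+(-4))/2) = (-1.0000, -4.0000)

Perpendicular bisector through (-1.0000, -4.0000)


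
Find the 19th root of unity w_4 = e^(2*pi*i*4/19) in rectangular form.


Angle = 360*4/19 = 75.7895°
a = cos(75.7895°) = 0.2455
b = sin(75.7895°) = 0.9694

0.2455 + 0.9694i


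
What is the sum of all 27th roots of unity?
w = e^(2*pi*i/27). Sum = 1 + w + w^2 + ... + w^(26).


The sum of all 27th roots of unity is 0.
Geometric series: (1 - w^27)/(1 - w) = (1-1)/(1-w) = 0 since w^27 = 1, w ≠ 1.
Alternatively: coefficient of z^26 in z^27 - 1 is 0.

0


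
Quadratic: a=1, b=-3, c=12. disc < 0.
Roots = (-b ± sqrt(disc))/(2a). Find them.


disc = (-3)^2 - 4*1*12 = 9 - 48 = -39
sqrt(|disc|) = sqrt(39) = 6.2450
Real part = 3/(2*1) = 1.5000
Imag part = 6.2450/(2*1) = 3.1225

1.5000 ± 3.1225i


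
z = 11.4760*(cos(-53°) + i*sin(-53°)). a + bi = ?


a = 11.4760*cos(-53°) = 11.4760*0.601815 = 6.9064
b = 11.4760*sin(-53°) = 11.4760*(-0.798636) = -9.1651

6.9064 - 9.1651i


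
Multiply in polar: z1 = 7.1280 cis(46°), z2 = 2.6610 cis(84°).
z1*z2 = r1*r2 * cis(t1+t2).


r = 7.1280 * 2.6610 = 18.9676
theta = 46° + 84° = 130° = 130° (mod 360)

18.9676 cis(130°)


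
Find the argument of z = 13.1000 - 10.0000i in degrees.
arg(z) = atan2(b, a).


Re = 13.1, Im = -10
arg = atan2(-10, 13.1) = -37.3566 degrees

arg(z) = -37.3566 degrees


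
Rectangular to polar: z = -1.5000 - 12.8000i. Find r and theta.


r = sqrt(2.25+163.84) = sqrt(166.09) = 12.8876
theta = atan2(-12.8, -1.5) = -96.6839 degrees

r = 12.8876, theta = -96.6839 degrees


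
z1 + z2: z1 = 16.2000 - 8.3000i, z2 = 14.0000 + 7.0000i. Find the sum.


Real: 16.2 + 14 = 30.2
Imag: -8.3 + 7 = -1.3

30.2000 - 1.3000i


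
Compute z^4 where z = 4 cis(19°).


r^4 = 4^4 = 256
n*theta = 4*19° = 76° = 76° (mod 360)
a = 256*cos(76°) = 61.9320
b = 256*sin(76°) = 248.3957

256 cis(76°) = 61.9320 + 248.3957i


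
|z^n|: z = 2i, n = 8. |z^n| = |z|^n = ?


|z| = sqrt(0+4) = sqrt(4) = 2
|z^8| = |z|^8 = 2^8 = 256

|z^8| = 256


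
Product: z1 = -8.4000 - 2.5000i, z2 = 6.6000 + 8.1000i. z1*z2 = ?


Real = -8.4*6.6 - (-2.5)*8.1 = -55.44 - (-20.25) = -35.19
Imag = -8.4*8.1 + 6.6*(-2.5) = -68.04 - (16.5) = -84.54

-35.1900 - 84.5400i


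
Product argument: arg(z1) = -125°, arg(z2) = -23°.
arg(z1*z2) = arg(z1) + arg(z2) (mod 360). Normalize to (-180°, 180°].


arg(z1*z2) = -125° - 23° = -148°
Normalized to (-180°, 180°]: -148°

-148°


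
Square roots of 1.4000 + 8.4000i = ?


|z| = sqrt(1.96+70.56) = 8.5159
sqrt((|z|+a)/2) = sqrt((8.5159+1.4)/2) = sqrt(4.9579) = 2.2266
sqrt((|z|-a)/2) = sqrt((8.5159-1.4)/2) = sqrt(3.5579) = 1.8862

±(2.2266 + 1.8862i) i.e. 2.2266 + 1.8862i and -2.2266 - 1.8862i


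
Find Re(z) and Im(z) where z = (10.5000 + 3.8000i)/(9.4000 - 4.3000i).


Multiply by conjugate: (10.5000 + 3.8000i)(9.4000 + 4.3000i) / (9.4^2 + (-4.3)^2)
Numerator real = 10.5*9.4 + 3.8*(-4.3) = 82.36
Numerator imag = 3.8*9.4 - 10.5*(-4.3) = 80.87
Denominator = 106.85
Re(z) = 82.36/106.85 = 0.7708
Im(z) = 80.87/106.85 = 0.7569

Re(z) = 0.7708, Im(z) = 0.7569


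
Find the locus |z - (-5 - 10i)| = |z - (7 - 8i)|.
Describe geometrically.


Equal distances means the locus is the perpendicular bisector of z1 and z2.
Midpoint = ((-5+7)/2, (-10+(-8))/2) = (1.0000, -9.0000)

Perpendicular bisector through (1.0000, -9.0000)


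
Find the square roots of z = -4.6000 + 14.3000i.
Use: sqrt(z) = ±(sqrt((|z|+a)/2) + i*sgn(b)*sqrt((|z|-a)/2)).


|z| = sqrt(21.16+204.49) = 15.0217
sqrt((|z|+a)/2) = sqrt((15.0217+(-4.6))/2) = sqrt(5.2108) = 2.2827
sqrt((|z|-a)/2) = sqrt((15.0217-(-4.6))/2) = sqrt(9.8108) = 3.1322

±(2.2827 + 3.1322i) i.e. 2.2827 + 3.1322i and -2.2827 - 3.1322i


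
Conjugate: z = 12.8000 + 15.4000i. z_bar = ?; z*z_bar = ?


z_bar = 12.8000 - 15.4000i
z*z_bar = 12.8^2 + 15.4^2 = 163.84 + 237.16 = 401

z_bar = 12.8000 - 15.4000i, z*z_bar = 401


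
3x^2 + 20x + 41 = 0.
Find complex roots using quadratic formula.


disc = 20^2 - 4*3*41 = 400 - 492 = -92
sqrt(|disc|) = sqrt(92) = 9.5917
Real part = -20/(2*3) = -3.3333
Imag part = 9.5917/(2*3) = 1.5986

-3.3333 ± 1.5986i


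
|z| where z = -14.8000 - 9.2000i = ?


|z| = sqrt((-14.8)^2 + (-9.2)^2) = sqrt(219.04 + 84.64) = sqrt(303.68) = 17.4264

|z| = 17.4264


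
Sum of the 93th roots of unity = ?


The sum of all 93th roots of unity is 0.
Geometric series: (1 - w^93)/(1 - w) = (1-1)/(1-w) = 0 since w^93 = 1, w ≠ 1.
Alternatively: coefficient of z^92 in z^93 - 1 is 0.

0


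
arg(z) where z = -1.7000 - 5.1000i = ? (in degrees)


Re = -1.7, Im = -5.1
arg = atan2(-5.1, -1.7) = -108.4349 degrees

arg(z) = -108.4349 degrees


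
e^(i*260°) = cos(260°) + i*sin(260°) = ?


cos(260°) = -0.1736
sin(260°) = -0.9848

e^(i*260°) = -0.1736 - 0.9848i


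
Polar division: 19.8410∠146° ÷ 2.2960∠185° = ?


r = 19.8410 / 2.2960 = 8.6416
theta = 146° - 185° = -39° = 321° (mod 360)

8.6416 cis(321°)


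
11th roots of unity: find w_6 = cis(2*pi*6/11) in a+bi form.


Angle = 360*6/11 = 196.3636°
a = cos(196.3636°) = -0.9595
b = sin(196.3636°) = -0.2817

-0.9595 - 0.2817i


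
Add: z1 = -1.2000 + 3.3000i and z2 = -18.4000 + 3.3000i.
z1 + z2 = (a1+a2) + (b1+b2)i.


Real: -1.2 - 18.4 = -19.6
Imag: 3.3 + 3.3 = 6.6

-19.6000 + 6.6000i


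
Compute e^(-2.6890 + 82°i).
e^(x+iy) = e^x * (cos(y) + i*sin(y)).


e^-2.6890 = 0.06795
cos(82°) = 0.1392
sin(82°) = 0.9903
Real = 0.06795*0.1392 = 0.0095
Imag = 0.06795*0.9903 = 0.0673

0.0095 + 0.0673i


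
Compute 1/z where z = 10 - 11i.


|z|^2 = 100+121 = 221
1/z = (10 + 11i)/221

1/z = 0.0452 + 0.0498i


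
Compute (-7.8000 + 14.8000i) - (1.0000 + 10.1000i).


Real: -7.8 - 1 = -8.8
Imag: 14.8 - 10.1 = 4.7

-8.8000 + 4.7000i


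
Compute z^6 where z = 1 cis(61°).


r^6 = 1^6 = 1
n*theta = 6*61° = 366° = 6° (mod 360)
a = 1*cos(6°) = 0.9945
b = 1*sin(6°) = 0.1045

1 cis(6°) = 0.9945 + 0.1045i


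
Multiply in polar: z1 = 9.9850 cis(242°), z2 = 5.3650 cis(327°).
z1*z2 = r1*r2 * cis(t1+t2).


r = 9.9850 * 5.3650 = 53.5695
theta = 242° + 327° = 569° = 209° (mod 360)

53.5695 cis(209°)


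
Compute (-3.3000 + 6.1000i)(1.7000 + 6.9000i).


Real = -3.3*1.7 - 6.1*6.9 = -5.61 - 42.09 = -47.7
Imag = -3.3*6.9 + 1.7*6.1 = -22.77 + 10.37 = -12.4

-47.7000 - 12.4000i


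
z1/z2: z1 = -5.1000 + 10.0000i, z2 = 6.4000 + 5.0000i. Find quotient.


Conjugate of z2 = 6.4000 - 5.0000i
Numerator: (-5.1000 + 10.0000i)(6.4000 - 5.0000i) = 17.3600 + 89.5000i
Denominator: 6.4^2 + 5^2 = 65.96
Result = (17.3600 + 89.5000i)/65.96

0.2632 + 1.3569i


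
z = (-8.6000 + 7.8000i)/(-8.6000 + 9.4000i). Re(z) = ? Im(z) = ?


Multiply by conjugate: (-8.6000 + 7.8000i)(-8.6000 - 9.4000i) / ((-8.6)^2 + 9.4^2)
Numerator real = -8.6*(-8.6) + 7.8*9.4 = 147.28
Numerator imag = 7.8*(-8.6) - (-8.6)*9.4 = 13.76
Denominator = 162.32
Re(z) = 147.28/162.32 = 0.9073
Im(z) = 13.76/162.32 = 0.0848

Re(z) = 0.9073, Im(z) = 0.0848


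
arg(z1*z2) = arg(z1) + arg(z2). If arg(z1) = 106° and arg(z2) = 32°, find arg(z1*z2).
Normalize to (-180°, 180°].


arg(z1*z2) = 106° + 32° = 138°
Normalized to (-180°, 180°]: 138°

138°


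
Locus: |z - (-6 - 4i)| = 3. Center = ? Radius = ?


|z - z0| = r is a circle with center z0 and radius r.
Center = (-6, -4), radius = 3

Circle with center (-6, -4) and radius 3


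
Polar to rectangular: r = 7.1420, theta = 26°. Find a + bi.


a = 7.1420*cos(26°) = 7.1420*0.8988 = 6.4192
b = 7.1420*sin(26°) = 7.1420*0.43837 = 3.1308

6.4192 + 3.1308i


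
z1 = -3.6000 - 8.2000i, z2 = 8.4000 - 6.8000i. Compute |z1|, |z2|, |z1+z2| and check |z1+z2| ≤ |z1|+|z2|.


|z1| = sqrt((-3.6)^2 + (-8.2)^2) = sqrt(80.2) = 8.9554
|z2| = sqrt(8.4^2 + (-6.8)^2) = sqrt(116.8) = 10.8074
z1+z2 = 4.8000 - 15.0000i
|z1+z2| = sqrt(248.04) = 15.7493
|z1|+|z2| = 8.9554 + 10.8074 = 19.7628

|z1+z2| = 15.7493 ≤ |z1|+|z2| = 19.7628 (verified)


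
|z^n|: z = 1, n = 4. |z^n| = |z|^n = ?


|z| = sqrt(1+0) = sqrt(1) = 1
|z^4| = |z|^4 = 1^4 = 1

|z^4| = 1


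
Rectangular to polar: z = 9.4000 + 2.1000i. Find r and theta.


r = sqrt(88.36+4.41) = sqrt(92.77) = 9.6317
theta = atan2(2.1, 9.4) = 12.5933 degrees

r = 9.6317, theta = 12.5933 degrees


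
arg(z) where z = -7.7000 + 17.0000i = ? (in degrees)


Re = -7.7, Im = 17
arg = atan2(17, -7.7) = 114.3677 degrees

arg(z) = 114.3677 degrees


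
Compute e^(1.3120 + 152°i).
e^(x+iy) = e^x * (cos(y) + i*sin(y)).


e^1.3120 = 3.7136
cos(152°) = -0.88295
sin(152°) = 0.46947
Real = 3.7136*(-0.88295) = -3.2789
Imag = 3.7136*0.46947 = 1.7434

-3.2789 + 1.7434i


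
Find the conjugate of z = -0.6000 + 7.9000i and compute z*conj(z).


z_bar = -0.6000 - 7.9000i
z*z_bar = (-0.6)^2 + 7.9^2 = 0.36 + 62.41 = 62.77

z_bar = -0.6000 - 7.9000i, z*z_bar = 62.77


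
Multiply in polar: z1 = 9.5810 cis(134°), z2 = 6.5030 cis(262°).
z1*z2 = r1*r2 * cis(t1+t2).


r = 9.5810 * 6.5030 = 62.3052
theta = 134° + 262° = 396° = 36° (mod 360)

62.3052 cis(36°)


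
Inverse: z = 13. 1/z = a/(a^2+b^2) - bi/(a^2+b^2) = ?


|z|^2 = 169+0 = 169
1/z = (13 - 0i)/169

1/z = 0.0769 + 0i


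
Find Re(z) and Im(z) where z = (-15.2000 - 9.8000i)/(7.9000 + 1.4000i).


Multiply by conjugate: (-15.2000 - 9.8000i)(7.9000 - 1.4000i) / (7.9^2 + 1.4^2)
Numerator real = -15.2*7.9 - (9.8)*1.4 = -133.8
Numerator imag = -9.8*7.9 - (-15.2)*1.4 = -56.14
Denominator = 64.37
Re(z) = -133.8/64.37 = -2.0786
Im(z) = -56.14/64.37 = -0.8721

Re(z) = -2.0786, Im(z) = -0.8721


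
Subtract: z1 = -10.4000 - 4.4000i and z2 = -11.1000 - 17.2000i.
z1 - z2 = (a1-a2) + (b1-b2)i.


Real: -10.4 + 11.1 = 0.7
Imag: -4.4 + 17.2 = 12.8

0.7000 + 12.8000i


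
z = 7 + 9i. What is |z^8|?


|z| = sqrt(49+81) = sqrt(130) = 11.4018
|z^8| = |z|^8 = (sqrt(130))^8 = 130^4 = 285610000

|z^8| = 285610000


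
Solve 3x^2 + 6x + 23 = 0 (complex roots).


disc = 6^2 - 4*3*23 = 36 - 276 = -240
sqrt(|disc|) = sqrt(240) = 15.4919
Real part = -6/(2*3) = -1.0000
Imag part = 15.4919/(2*3) = 2.5820

-1.0000 ± 2.5820i


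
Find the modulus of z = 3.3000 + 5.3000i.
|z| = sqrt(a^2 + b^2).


|z| = sqrt(3.3^2 + 5.3^2) = sqrt(10.89 + 28.09) = sqrt(38.98) = 6.2434

|z| = 6.2434


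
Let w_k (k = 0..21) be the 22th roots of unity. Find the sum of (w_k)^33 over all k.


The roots are w_k = w^k with w = e^(2*pi*i/22), and (w^k)^33 = (w^33)^k.
So S = 1 + u + u^2 + ... + u^(21) with u = w^33.
33 = 1*22 + 11, so 33 is not a multiple of 22: u = (w^22)^1 * w^11 = w^11 ≠ 1 (w is a primitive 22th root), while u^22 = (w^22)^33 = 1.
Geometric series: S = (1 - u^22)/(1 - u) = (1 - 1)/(1 - u) = 0

S = 0


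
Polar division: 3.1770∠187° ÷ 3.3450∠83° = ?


r = 3.1770 / 3.3450 = 0.9498
theta = 187° - 83° = 104° = 104° (mod 360)

0.9498 cis(104°)


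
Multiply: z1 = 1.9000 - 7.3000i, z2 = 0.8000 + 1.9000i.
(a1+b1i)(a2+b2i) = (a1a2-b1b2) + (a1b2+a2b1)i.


Real = 1.9*0.8 - (-7.3)*1.9 = 1.52 - (-13.87) = 15.39
Imag = 1.9*1.9 + 0.8*(-7.3) = 3.61 - (5.84) = -2.23

15.3900 - 2.2300i


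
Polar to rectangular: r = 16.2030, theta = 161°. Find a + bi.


a = 16.2030*cos(161°) = 16.2030*(-0.945519) = -15.3202
b = 16.2030*sin(161°) = 16.2030*0.32557 = 5.2752

-15.3202 + 5.2752i


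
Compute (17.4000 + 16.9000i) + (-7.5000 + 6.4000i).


Real: 17.4 - 7.5 = 9.9
Imag: 16.9 + 6.4 = 23.3

9.9000 + 23.3000i


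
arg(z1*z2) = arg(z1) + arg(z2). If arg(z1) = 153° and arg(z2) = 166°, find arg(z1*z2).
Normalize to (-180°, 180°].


arg(z1*z2) = 153° + 166° = 319°
Normalized to (-180°, 180°]: -41°

-41°


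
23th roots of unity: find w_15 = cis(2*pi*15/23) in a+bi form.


Angle = 360*15/23 = 234.7826°
a = cos(234.7826°) = -0.5767
b = sin(234.7826°) = -0.8170

-0.5767 - 0.8170i


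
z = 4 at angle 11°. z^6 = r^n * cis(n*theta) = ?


r^6 = 4^6 = 4096
n*theta = 6*11° = 66° = 66° (mod 360)
a = 4096*cos(66°) = 1665.9933
b = 4096*sin(66°) = 3741.8822

4096 cis(66°) = 1665.9933 + 3741.8822i


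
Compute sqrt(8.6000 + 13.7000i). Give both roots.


|z| = sqrt(73.96+187.69) = 16.1756
sqrt((|z|+a)/2) = sqrt((16.1756+8.6)/2) = sqrt(12.3878) = 3.5196
sqrt((|z|-a)/2) = sqrt((16.1756-8.6)/2) = sqrt(3.7878) = 1.9462

±(3.5196 + 1.9462i) i.e. 3.5196 + 1.9462i and -3.5196 - 1.9462i


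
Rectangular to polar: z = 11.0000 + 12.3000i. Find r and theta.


r = sqrt(121+151.29) = sqrt(272.29) = 16.5012
theta = atan2(12.3, 11) = 48.1934 degrees

r = 16.5012, theta = 48.1934 degrees


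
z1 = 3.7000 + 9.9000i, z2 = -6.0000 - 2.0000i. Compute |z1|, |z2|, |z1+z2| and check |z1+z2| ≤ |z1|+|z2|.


|z1| = sqrt(3.7^2 + 9.9^2) = sqrt(111.7) = 10.5688
|z2| = sqrt((-6)^2 + (-2)^2) = sqrt(40) = 6.3246
z1+z2 = -2.3000 + 7.9000i
|z1+z2| = sqrt(67.7) = 8.2280
|z1|+|z2| = 10.5688 + 6.3246 = 16.8934

|z1+z2| = 8.2280 ≤ |z1|+|z2| = 16.8934 (verified)


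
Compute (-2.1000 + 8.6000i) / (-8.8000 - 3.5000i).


Conjugate of z2 = -8.8000 + 3.5000i
Numerator: (-2.1000 + 8.6000i)(-8.8000 + 3.5000i) = -11.6200 - 83.0300i
Denominator: (-8.8)^2 + (-3.5)^2 = 89.69
Result = (-11.6200 - 83.0300i)/89.69

-0.1296 - 0.9257i


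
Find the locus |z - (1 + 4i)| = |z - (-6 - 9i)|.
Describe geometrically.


Equal distances means the locus is the perpendicular bisector of z1 and z2.
Midpoint = ((1+(-6))/2, (4+(-9))/2) = (-2.5000, -2.5000)

Perpendicular bisector through (-2.5000, -2.5000)


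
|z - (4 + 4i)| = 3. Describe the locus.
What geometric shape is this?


|z - z0| = r is a circle with center z0 and radius r.
Center = (4, 4), radius = 3

Circle with center (4, 4) and radius 3


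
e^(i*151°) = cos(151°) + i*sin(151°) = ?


cos(151°) = -0.8746
sin(151°) = 0.4848

e^(i*151°) = -0.8746 + 0.4848i


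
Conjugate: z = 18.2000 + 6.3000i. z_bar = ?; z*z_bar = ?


z_bar = 18.2000 - 6.3000i
z*z_bar = 18.2^2 + 6.3^2 = 331.24 + 39.69 = 370.93

z_bar = 18.2000 - 6.3000i, z*z_bar = 370.93


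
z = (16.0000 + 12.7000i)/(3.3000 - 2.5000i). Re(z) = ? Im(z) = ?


Multiply by conjugate: (16.0000 + 12.7000i)(3.3000 + 2.5000i) / (3.3^2 + (-2.5)^2)
Numerator real = 16*3.3 + 12.7*(-2.5) = 21.05
Numerator imag = 12.7*3.3 - 16*(-2.5) = 81.91
Denominator = 17.14
Re(z) = 21.05/17.14 = 1.2281
Im(z) = 81.91/17.14 = 4.7789

Re(z) = 1.2281, Im(z) = 4.7789


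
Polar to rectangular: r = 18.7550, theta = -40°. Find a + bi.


a = 18.7550*cos(-40°) = 18.7550*0.766044 = 14.3672
b = 18.7550*sin(-40°) = 18.7550*(-0.64279) = -12.0555

14.3672 - 12.0555i


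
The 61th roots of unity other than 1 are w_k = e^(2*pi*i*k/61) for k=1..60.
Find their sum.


With w = e^(2*pi*i/61), all 61 of the 61th roots of unity w^0 = 1, w, ..., w^(60) sum to 0: 1 + w + ... + w^(60) = (1 - w^61)/(1 - w) = 0 since w^61 = 1, w ≠ 1.
Removing the root 1: w + w^2 + ... + w^(60) = 0 - 1 = -1

Sum = -1


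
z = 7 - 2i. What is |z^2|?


|z| = sqrt(49+4) = sqrt(53) = 7.2801
|z^2| = |z|^2 = (sqrt(53))^2 = 53

|z^2| = 53


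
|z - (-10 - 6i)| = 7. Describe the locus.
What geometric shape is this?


|z - z0| = r is a circle with center z0 and radius r.
Center = (-10, -6), radius = 7

Circle with center (-10, -6) and radius 7


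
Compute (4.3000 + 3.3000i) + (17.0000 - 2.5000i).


Real: 4.3 + 17 = 21.3
Imag: 3.3 - 2.5 = 0.8

21.3000 + 0.8000i


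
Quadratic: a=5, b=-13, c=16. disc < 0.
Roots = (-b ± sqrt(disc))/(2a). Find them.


disc = (-13)^2 - 4*5*16 = 169 - 320 = -151
sqrt(|disc|) = sqrt(151) = 12.2882
Real part = 13/(2*5) = 1.3000
Imag part = 12.2882/(2*5) = 1.2288

1.3000 ± 1.2288i


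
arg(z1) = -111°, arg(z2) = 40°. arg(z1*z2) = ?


arg(z1*z2) = -111° + 40° = -71°
Normalized to (-180°, 180°]: -71°

-71°


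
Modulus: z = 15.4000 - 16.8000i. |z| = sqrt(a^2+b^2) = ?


|z| = sqrt(15.4^2 + (-16.8)^2) = sqrt(237.16 + 282.24) = sqrt(519.4) = 22.7903

|z| = 22.7903


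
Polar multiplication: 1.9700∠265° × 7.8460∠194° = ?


r = 1.9700 * 7.8460 = 15.4566
theta = 265° + 194° = 459° = 99° (mod 360)

15.4566 cis(99°)


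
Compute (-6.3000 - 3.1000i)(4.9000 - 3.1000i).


Real = -6.3*4.9 - (-3.1)*(-3.1) = -30.87 - 9.61 = -40.48
Imag = -6.3*(-3.1) + 4.9*(-3.1) = 19.53 - (15.19) = 4.34

-40.4800 + 4.3400i


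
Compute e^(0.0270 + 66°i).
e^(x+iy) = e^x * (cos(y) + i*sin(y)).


e^0.0270 = 1.0274
cos(66°) = 0.40674
sin(66°) = 0.9135
Real = 1.0274*0.40674 = 0.4179
Imag = 1.0274*0.9135 = 0.9385

0.4179 + 0.9385i


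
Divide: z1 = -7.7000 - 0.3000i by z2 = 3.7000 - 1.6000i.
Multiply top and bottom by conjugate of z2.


Conjugate of z2 = 3.7000 + 1.6000i
Numerator: (-7.7000 - 0.3000i)(3.7000 + 1.6000i) = -28.0100 - 13.4300i
Denominator: 3.7^2 + (-1.6)^2 = 16.25
Result = (-28.0100 - 13.4300i)/16.25

-1.7237 - 0.8265i


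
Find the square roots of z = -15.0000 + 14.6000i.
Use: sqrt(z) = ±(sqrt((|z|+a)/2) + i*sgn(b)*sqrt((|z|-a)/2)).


|z| = sqrt(225+213.16) = 20.9323
sqrt((|z|+a)/2) = sqrt((20.9323+(-15))/2) = sqrt(2.9661) = 1.7222
sqrt((|z|-a)/2) = sqrt((20.9323-(-15))/2) = sqrt(17.9661) = 4.2386

±(1.7222 + 4.2386i) i.e. 1.7222 + 4.2386i and -1.7222 - 4.2386i


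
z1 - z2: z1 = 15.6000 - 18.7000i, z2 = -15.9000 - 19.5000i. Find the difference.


Real: 15.6 + 15.9 = 31.5
Imag: -18.7 + 19.5 = 0.8

31.5000 + 0.8000i


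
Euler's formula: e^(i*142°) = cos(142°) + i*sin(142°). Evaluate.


cos(142°) = -0.7880
sin(142°) = 0.6157

e^(i*142°) = -0.7880 + 0.6157i


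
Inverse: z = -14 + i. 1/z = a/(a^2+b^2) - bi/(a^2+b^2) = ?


|z|^2 = 196+1 = 197
1/z = (-14 - 1i)/197

1/z = -0.0711 - 0.0051i


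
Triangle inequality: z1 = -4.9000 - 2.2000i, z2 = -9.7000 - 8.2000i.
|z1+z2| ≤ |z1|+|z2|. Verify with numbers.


|z1| = sqrt((-4.9)^2 + (-2.2)^2) = sqrt(28.85) = 5.3712
|z2| = sqrt((-9.7)^2 + (-8.2)^2) = sqrt(161.33) = 12.7016
z1+z2 = -14.6000 - 10.4000i
|z1+z2| = sqrt(321.32) = 17.9254
|z1|+|z2| = 5.3712 + 12.7016 = 18.0728

|z1+z2| = 17.9254 ≤ |z1|+|z2| = 18.0728 (verified)


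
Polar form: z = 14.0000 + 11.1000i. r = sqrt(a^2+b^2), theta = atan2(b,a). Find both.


r = sqrt(196+123.21) = sqrt(319.21) = 17.8664
theta = atan2(11.1, 14) = 38.4094 degrees

r = 17.8664, theta = 38.4094 degrees


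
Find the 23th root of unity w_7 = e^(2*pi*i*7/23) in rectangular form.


Angle = 360*7/23 = 109.5652°
a = cos(109.5652°) = -0.3349
b = sin(109.5652°) = 0.9423

-0.3349 + 0.9423i


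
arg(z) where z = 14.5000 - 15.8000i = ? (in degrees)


Re = 14.5, Im = -15.8
arg = atan2(-15.8, 14.5) = -47.4567 degrees

arg(z) = -47.4567 degrees


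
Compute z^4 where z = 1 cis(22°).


r^4 = 1^4 = 1
n*theta = 4*22° = 88° = 88° (mod 360)
a = 1*cos(88°) = 0.0349
b = 1*sin(88°) = 0.9994

1 cis(88°) = 0.0349 + 0.9994i


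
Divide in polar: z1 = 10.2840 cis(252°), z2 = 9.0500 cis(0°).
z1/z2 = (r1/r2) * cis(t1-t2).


r = 10.2840 / 9.0500 = 1.1364
theta = 252° - 0° = 252° = 252° (mod 360)

1.1364 cis(252°)


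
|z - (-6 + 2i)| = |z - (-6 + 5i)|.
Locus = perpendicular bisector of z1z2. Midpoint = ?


Equal distances means the locus is the perpendicular bisector of z1 and z2.
Midpoint = ((-6+(-6))/2, (2+5)/2) = (-6.0000, 3.5000)

Perpendicular bisector through (-6.0000, 3.5000)


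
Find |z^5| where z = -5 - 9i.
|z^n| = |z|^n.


|z| = sqrt(25+81) = sqrt(106) = 10.2956
|z^5| = |z|^5 = (sqrt(106))^5 = 106^2 * sqrt(106) = 11236*sqrt(106)

|z^5| = 11236*sqrt(106) ≈ 115681.7003


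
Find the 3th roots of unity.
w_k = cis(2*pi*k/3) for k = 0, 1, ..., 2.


The 3th roots of unity are cis(360k/3°) for k=0..2
Angle step = 360/3 = 120°
Primitive root: cis(120°)
Primitive root = -0.5000 + 0.8660i

3 roots at angles: 0°, 120°, 240°


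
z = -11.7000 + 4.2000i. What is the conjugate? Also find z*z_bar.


z_bar = -11.7000 - 4.2000i
z*z_bar = (-11.7)^2 + 4.2^2 = 136.89 + 17.64 = 154.53

z_bar = -11.7000 - 4.2000i, z*z_bar = 154.53


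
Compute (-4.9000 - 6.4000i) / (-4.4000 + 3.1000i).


Conjugate of z2 = -4.4000 - 3.1000i
Numerator: (-4.9000 - 6.4000i)(-4.4000 - 3.1000i) = 1.7200 + 43.3500i
Denominator: (-4.4)^2 + 3.1^2 = 28.97
Result = (1.7200 + 43.3500i)/28.97

0.0594 + 1.4964i


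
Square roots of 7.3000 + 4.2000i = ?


|z| = sqrt(53.29+17.64) = 8.4220
sqrt((|z|+a)/2) = sqrt((8.4220+7.3)/2) = sqrt(7.8610) = 2.8037
sqrt((|z|-a)/2) = sqrt((8.4220-7.3)/2) = sqrt(0.5610) = 0.7490

±(2.8037 + 0.7490i) i.e. 2.8037 + 0.7490i and -2.8037 - 0.7490i


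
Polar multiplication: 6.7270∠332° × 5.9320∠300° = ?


r = 6.7270 * 5.9320 = 39.9046
theta = 332° + 300° = 632° = 272° (mod 360)

39.9046 cis(272°)


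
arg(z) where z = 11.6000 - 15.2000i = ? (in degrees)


Re = 11.6, Im = -15.2
arg = atan2(-15.2, 11.6) = -52.6507 degrees

arg(z) = -52.6507 degrees


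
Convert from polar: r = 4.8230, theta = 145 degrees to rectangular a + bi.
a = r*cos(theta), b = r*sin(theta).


a = 4.8230*cos(145°) = 4.8230*(-0.81915) = -3.9508
b = 4.8230*sin(145°) = 4.8230*0.57358 = 2.7664

-3.9508 + 2.7664i


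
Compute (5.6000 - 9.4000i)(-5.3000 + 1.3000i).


Real = 5.6*(-5.3) - (-9.4)*1.3 = -29.68 - (-12.22) = -17.46
Imag = 5.6*1.3 - (5.3)*(-9.4) = 7.28 + 49.82 = 57.1

-17.4600 + 57.1000i


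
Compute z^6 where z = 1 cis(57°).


r^6 = 1^6 = 1
n*theta = 6*57° = 342° = 342° (mod 360)
a = 1*cos(342°) = 0.9511
b = 1*sin(342°) = -0.3090

1 cis(342°) = 0.9511 - 0.3090i


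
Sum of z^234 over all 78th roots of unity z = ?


The roots are w_k = w^k with w = e^(2*pi*i/78), and (w^k)^234 = (w^234)^k.
So S = 1 + u + u^2 + ... + u^(77) with u = w^234.
234 = 3*78 + 0, so 234 is a multiple of 78 and u = (w^78)^3 = 1.
Every one of the 78 terms equals 1: S = 78

S = 78


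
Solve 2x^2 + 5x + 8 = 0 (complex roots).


disc = 5^2 - 4*2*8 = 25 - 64 = -39
sqrt(|disc|) = sqrt(39) = 6.2450
Real part = -5/(2*2) = -1.2500
Imag part = 6.2450/(2*2) = 1.5612

-1.2500 ± 1.5612i


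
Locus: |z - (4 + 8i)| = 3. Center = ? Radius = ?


|z - z0| = r is a circle with center z0 and radius r.
Center = (4, 8), radius = 3

Circle with center (4, 8) and radius 3


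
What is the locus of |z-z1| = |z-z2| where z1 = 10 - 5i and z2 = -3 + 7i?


Equal distances means the locus is the perpendicular bisector of z1 and z2.
Midpoint = ((10+(-3))/2, (-5+7)/2) = (3.5000, 1.0000)

Perpendicular bisector through (3.5000, 1.0000)


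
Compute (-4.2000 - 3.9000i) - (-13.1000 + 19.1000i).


Real: -4.2 + 13.1 = 8.9
Imag: -3.9 - 19.1 = -23

8.9000 - 23.0000i


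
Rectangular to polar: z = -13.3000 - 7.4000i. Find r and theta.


r = sqrt(176.89+54.76) = sqrt(231.65) = 15.2201
theta = atan2(-7.4, -13.3) = -150.9088 degrees

r = 15.2201, theta = -150.9088 degrees


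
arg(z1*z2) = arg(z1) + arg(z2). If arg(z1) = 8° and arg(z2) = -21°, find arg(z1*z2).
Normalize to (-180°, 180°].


arg(z1*z2) = 8° - 21° = -13°
Normalized to (-180°, 180°]: -13°

-13°


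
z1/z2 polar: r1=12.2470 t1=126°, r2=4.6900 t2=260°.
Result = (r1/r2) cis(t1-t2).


r = 12.2470 / 4.6900 = 2.6113
theta = 126° - 260° = -134° = 226° (mod 360)

2.6113 cis(226°)


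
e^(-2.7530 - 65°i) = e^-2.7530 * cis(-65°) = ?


e^-2.7530 = 0.06374
cos(-65°) = 0.4226
sin(-65°) = -0.9063
Real = 0.06374*0.4226 = 0.0269
Imag = 0.06374*(-0.9063) = -0.0578

0.0269 - 0.0578i


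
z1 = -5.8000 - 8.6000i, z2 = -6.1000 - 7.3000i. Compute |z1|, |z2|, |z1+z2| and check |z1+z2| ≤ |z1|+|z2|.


|z1| = sqrt((-5.8)^2 + (-8.6)^2) = sqrt(107.6) = 10.3730
|z2| = sqrt((-6.1)^2 + (-7.3)^2) = sqrt(90.5) = 9.5131
z1+z2 = -11.9000 - 15.9000i
|z1+z2| = sqrt(394.42) = 19.8600
|z1|+|z2| = 10.3730 + 9.5131 = 19.8861

|z1+z2| = 19.8600 ≤ |z1|+|z2| = 19.8861 (verified)
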